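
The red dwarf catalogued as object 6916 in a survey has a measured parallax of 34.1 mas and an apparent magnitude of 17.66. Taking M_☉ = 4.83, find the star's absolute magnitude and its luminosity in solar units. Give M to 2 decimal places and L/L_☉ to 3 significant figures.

M ≈ 15.32; L/L_☉ ≈ 6.35×10^-5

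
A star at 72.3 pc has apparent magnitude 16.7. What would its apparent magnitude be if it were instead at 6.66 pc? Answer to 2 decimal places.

Flux ∝ 1/d², so Δm = 5 log₁₀(d₂/d₁) = 5 log₁₀(6.66/72.3) = -5.178
m₂ = m₁ + Δm = 16.7 + (-5.178) = 11.522

m ≈ 11.52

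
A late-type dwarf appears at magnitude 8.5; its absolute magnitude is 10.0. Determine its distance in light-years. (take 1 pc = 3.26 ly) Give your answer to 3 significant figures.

d ≈ 16.3 ly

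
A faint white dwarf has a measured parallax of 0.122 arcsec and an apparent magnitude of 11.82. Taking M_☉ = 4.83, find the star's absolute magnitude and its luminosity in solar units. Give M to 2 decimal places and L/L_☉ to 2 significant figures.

M ≈ 12.25; L/L_☉ ≈ 1.1×10^-3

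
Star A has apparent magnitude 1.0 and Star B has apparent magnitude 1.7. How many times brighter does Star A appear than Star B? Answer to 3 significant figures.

Δm = 1.0 − (1.7) = -0.7
Flux ratio = 10^(−0.4 Δm) = 10^(−0.4 × -0.7) = 10^0.280 = 1.905

1.91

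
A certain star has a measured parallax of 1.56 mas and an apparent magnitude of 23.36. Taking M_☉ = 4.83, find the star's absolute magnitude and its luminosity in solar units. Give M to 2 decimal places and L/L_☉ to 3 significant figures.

d = 1/p = 1000/1.56 mas = 641.0 pc
M = m − 5 log₁₀ d + 5 = 23.36 − 5·2.8069 + 5 = 14.326
M − M_☉ = 14.326 − 4.83 = 9.496
L/L_☉ = 10^(−0.4 × 9.496) = 1.591×10^-4

M ≈ 14.33; L/L_☉ ≈ 1.59×10^-4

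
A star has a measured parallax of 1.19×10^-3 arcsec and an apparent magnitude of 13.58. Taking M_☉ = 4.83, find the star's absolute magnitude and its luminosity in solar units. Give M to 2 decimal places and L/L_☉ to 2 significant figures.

M ≈ 3.96; L/L_☉ ≈ 2.2

d = 1/p = 1/1.19×10^-3″ = 840.3 pc
M = m − 5 log₁₀ d + 5 = 13.58 − 5·2.9245 + 5 = 3.958
M − M_☉ = 3.958 − 4.83 = -0.872
L/L_☉ = 10^(−0.4 × -0.872) = 2.233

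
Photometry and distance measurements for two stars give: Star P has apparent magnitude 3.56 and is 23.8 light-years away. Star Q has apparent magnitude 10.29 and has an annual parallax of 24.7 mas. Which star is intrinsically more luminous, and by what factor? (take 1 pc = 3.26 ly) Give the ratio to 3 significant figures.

Star P is more luminous, by a factor of 16.0.

Star P: d = 23.8 ly / 3.26 = 7.301 pc
Star P: M = m − 5 log₁₀ d + 5 = 3.56 − 5·0.8634 + 5 = 4.243
Star Q: p = 24.7 mas = 0.0247″ → d = 1/p = 40.49 pc
Star Q: M = m − 5 log₁₀ d + 5 = 10.29 − 5·1.6073 + 5 = 7.253
ΔM = M_P − M_Q = 4.243 − (7.253) = -3.010; smaller M is more luminous → Star P.
L ratio = 10^(0.4 |ΔM|) = 10^1.204 = 16.00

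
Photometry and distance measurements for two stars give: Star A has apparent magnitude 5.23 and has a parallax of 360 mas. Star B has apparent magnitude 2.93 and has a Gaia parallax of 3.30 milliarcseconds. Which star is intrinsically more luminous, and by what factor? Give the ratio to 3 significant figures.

Star A: p = 360 mas = 0.360″ → d = 1/p = 2.778 pc
Star A: M = m − 5 log₁₀ d + 5 = 5.23 − 5·0.4437 + 5 = 8.012
Star B: p = 3.30 mas = 3.30×10^-3″ → d = 1/p = 303.0 pc
Star B: M = m − 5 log₁₀ d + 5 = 2.93 − 5·2.4815 + 5 = -4.477
ΔM = M_A − M_B = 8.012 − (-4.477) = 12.489; smaller M is more luminous → Star B.
L ratio = 10^(0.4 |ΔM|) = 10^4.996 = 98990

Star B is more luminous, by a factor of 99000.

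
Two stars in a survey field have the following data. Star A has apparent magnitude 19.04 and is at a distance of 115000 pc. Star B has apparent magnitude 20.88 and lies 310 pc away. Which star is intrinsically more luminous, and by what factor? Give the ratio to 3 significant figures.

Star A: M = m − 5 log₁₀ d + 5 = 19.04 − 5·5.0607 + 5 = -1.263
Star B: M = m − 5 log₁₀ d + 5 = 20.88 − 5·2.4914 + 5 = 13.423
ΔM = M_A − M_B = -1.263 − (13.423) = -14.687; smaller M is more luminous → Star A.
L ratio = 10^(0.4 |ΔM|) = 10^5.875 = 749300

Star A is more luminous, by a factor of 749000.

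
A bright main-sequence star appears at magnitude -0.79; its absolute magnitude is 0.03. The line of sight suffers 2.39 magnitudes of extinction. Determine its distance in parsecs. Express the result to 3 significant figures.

m − M = 5 log₁₀(d/10 pc) + A  ⇒  -0.79 − (0.03) − 2.39 = 5 log₁₀(d/10)
-3.210 = 5 log₁₀(d/10)
log₁₀ d = (m − M − A)/5 + 1 = 0.3580
d = 10^0.3580 = 2.280 pc

d ≈ 2.28 pc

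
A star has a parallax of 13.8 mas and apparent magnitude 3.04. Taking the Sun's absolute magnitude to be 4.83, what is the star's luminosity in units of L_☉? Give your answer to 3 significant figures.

L/L_☉ ≈ 273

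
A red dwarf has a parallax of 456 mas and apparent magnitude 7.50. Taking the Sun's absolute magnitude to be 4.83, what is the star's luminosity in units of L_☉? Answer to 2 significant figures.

L/L_☉ ≈ 4.1×10^-3

d = 1/p = 1000/456 mas = 2.193 pc
M = m − 5 log₁₀ d + 5 = 7.50 − 5·0.3410 + 5 = 10.795
M − M_☉ = 10.795 − 4.83 = 5.965
L/L_☉ = 10^(−0.4 × 5.965) = 4.112×10^-3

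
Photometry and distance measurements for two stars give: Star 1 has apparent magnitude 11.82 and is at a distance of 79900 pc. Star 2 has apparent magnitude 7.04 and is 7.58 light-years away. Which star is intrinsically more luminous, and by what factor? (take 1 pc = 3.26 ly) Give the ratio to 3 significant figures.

Star 1 is more luminous, by a factor of 1.45×10^7.

Star 1: M = m − 5 log₁₀ d + 5 = 11.82 − 5·4.9025 + 5 = -7.693
Star 2: d = 7.58 ly / 3.26 = 2.325 pc
Star 2: M = m − 5 log₁₀ d + 5 = 7.04 − 5·0.3665 + 5 = 10.208
ΔM = M_1 − M_2 = -7.693 − (10.208) = -17.900; smaller M is more luminous → Star 1.
L ratio = 10^(0.4 |ΔM|) = 10^7.160 = 1.446×10^7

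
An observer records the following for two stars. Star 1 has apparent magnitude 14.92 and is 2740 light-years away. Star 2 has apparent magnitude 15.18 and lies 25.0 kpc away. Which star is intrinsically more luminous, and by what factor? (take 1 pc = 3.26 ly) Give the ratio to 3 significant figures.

Star 2 is more luminous, by a factor of 696.

Star 1: d = 2740 ly / 3.26 = 840.5 pc
Star 1: M = m − 5 log₁₀ d + 5 = 14.92 − 5·2.9245 + 5 = 5.297
Star 2: d = 25.0 kpc = 25000 pc
Star 2: M = m − 5 log₁₀ d + 5 = 15.18 − 5·4.3979 + 5 = -1.810
ΔM = M_1 − M_2 = 5.297 − (-1.810) = 7.107; smaller M is more luminous → Star 2.
L ratio = 10^(0.4 |ΔM|) = 10^2.843 = 696.3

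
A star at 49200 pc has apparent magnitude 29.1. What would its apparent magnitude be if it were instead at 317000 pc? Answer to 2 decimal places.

Flux ∝ 1/d², so Δm = 5 log₁₀(d₂/d₁) = 5 log₁₀(317000/49200) = 4.045
m₂ = m₁ + Δm = 29.1 + (4.045) = 33.145

m ≈ 33.15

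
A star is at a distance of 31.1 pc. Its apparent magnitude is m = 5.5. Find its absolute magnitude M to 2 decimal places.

M ≈ 3.04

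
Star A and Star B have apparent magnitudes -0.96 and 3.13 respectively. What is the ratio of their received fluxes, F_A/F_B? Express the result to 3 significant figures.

F_A/F_B ≈ 43.3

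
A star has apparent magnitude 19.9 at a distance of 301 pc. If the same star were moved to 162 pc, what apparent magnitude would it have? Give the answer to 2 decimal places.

Flux ∝ 1/d², so Δm = 5 log₁₀(d₂/d₁) = 5 log₁₀(162/301) = -1.345
m₂ = m₁ + Δm = 19.9 + (-1.345) = 18.555

m ≈ 18.55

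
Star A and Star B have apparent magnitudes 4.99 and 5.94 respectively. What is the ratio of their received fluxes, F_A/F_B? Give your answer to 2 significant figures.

F_A/F_B ≈ 2.4

Δm = 4.99 − (5.94) = -0.95
Flux ratio = 10^(−0.4 Δm) = 10^(−0.4 × -0.95) = 10^0.380 = 2.399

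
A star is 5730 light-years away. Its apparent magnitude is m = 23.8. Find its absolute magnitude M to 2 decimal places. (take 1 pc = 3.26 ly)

d = 5730 ly / 3.26 = 1758 pc
5 log₁₀(d/10 pc) = 5 log₁₀(1758) − 5 = 11.225
M = m − 5 log₁₀(d/10) = 23.8 − 11.225 = 12.575

M ≈ 12.58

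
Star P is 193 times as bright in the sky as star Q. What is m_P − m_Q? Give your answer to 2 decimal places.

Pogson: Δm = −2.5 log₁₀(ratio) = −2.5 log₁₀(193) = −2.5 × 2.2856 = -5.714
Star P is brighter, so it has the smaller magnitude: the difference is negative.

m_P − m_Q ≈ -5.71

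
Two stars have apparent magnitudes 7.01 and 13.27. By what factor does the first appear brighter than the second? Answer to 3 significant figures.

319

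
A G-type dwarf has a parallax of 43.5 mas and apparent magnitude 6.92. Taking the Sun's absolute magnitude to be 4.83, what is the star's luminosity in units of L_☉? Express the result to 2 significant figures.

d = 1/p = 1000/43.5 mas = 22.99 pc
M = m − 5 log₁₀ d + 5 = 6.92 − 5·1.3615 + 5 = 5.112
M − M_☉ = 5.112 − 4.83 = 0.282
L/L_☉ = 10^(−0.4 × 0.282) = 0.7709

L/L_☉ ≈ 0.77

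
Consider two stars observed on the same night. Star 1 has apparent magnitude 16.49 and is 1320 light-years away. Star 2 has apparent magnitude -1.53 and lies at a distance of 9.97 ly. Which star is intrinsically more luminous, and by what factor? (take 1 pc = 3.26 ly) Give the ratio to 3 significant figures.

Star 2 is more luminous, by a factor of 921.

Star 1: d = 1320 ly / 3.26 = 404.9 pc
Star 1: M = m − 5 log₁₀ d + 5 = 16.49 − 5·2.6074 + 5 = 8.453
Star 2: d = 9.97 ly / 3.26 = 3.058 pc
Star 2: M = m − 5 log₁₀ d + 5 = -1.53 − 5·0.4855 + 5 = 1.043
ΔM = M_1 − M_2 = 8.453 − (1.043) = 7.411; smaller M is more luminous → Star 2.
L ratio = 10^(0.4 |ΔM|) = 10^2.964 = 921.0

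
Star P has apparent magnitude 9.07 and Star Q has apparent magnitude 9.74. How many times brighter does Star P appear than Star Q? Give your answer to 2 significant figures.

1.9

Δm = 9.07 − (9.74) = -0.67
Flux ratio = 10^(−0.4 Δm) = 10^(−0.4 × -0.67) = 10^0.268 = 1.854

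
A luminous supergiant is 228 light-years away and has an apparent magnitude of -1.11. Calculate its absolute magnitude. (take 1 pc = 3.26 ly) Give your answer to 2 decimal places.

M ≈ -5.33

d = 228 ly / 3.26 = 69.94 pc
5 log₁₀(d/10 pc) = 5 log₁₀(69.94) − 5 = 4.224
M = m − 5 log₁₀(d/10) = -1.11 − 4.224 = -5.334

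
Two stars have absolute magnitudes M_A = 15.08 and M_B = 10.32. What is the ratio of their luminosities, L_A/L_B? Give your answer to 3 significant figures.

ΔM = M_A − M_B = 4.76
L_A/L_B = 10^(−0.4 ΔM) = 10^-1.904 = 0.01247

L_A/L_B ≈ 0.0125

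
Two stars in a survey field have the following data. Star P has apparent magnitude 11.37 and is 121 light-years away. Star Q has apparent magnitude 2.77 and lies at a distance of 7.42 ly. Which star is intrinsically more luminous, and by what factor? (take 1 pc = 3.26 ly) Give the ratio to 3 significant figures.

Star Q is more luminous, by a factor of 10.4.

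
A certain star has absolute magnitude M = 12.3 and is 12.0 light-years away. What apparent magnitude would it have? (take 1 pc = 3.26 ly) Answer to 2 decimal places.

d = 12.0 ly / 3.26 = 3.681 pc
m = M + 5 log₁₀ d − 5 = 12.3 + 5·0.5660 − 5 = 10.130

m ≈ 10.13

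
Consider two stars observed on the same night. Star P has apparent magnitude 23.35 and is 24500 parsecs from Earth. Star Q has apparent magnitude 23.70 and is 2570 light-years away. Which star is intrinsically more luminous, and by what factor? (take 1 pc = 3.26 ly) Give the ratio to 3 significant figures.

Star P is more luminous, by a factor of 1330.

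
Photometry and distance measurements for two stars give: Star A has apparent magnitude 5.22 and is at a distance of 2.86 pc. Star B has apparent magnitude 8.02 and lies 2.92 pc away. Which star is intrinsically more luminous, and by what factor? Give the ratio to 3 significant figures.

Star A is more luminous, by a factor of 12.6.

Star A: M = m − 5 log₁₀ d + 5 = 5.22 − 5·0.4564 + 5 = 7.938
Star B: M = m − 5 log₁₀ d + 5 = 8.02 − 5·0.4654 + 5 = 10.693
ΔM = M_A − M_B = 7.938 − (10.693) = -2.755; smaller M is more luminous → Star A.
L ratio = 10^(0.4 |ΔM|) = 10^1.102 = 12.65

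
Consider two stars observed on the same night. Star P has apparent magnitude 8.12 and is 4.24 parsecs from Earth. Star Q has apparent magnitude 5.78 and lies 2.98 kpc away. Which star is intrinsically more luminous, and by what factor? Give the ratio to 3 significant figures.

Star Q is more luminous, by a factor of 4.26×10^6.

Star P: M = m − 5 log₁₀ d + 5 = 8.12 − 5·0.6274 + 5 = 9.983
Star Q: d = 2.98 kpc = 2980 pc
Star Q: M = m − 5 log₁₀ d + 5 = 5.78 − 5·3.4742 + 5 = -6.591
ΔM = M_P − M_Q = 9.983 − (-6.591) = 16.574; smaller M is more luminous → Star Q.
L ratio = 10^(0.4 |ΔM|) = 10^6.630 = 4.263×10^6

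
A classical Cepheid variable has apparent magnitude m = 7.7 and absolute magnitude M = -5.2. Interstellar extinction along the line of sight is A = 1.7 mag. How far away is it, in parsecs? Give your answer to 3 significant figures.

d ≈ 1740 pc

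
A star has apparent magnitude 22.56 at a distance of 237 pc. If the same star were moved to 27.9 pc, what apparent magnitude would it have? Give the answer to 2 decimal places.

m ≈ 17.91

Flux ∝ 1/d², so Δm = 5 log₁₀(d₂/d₁) = 5 log₁₀(27.9/237) = -4.646
m₂ = m₁ + Δm = 22.56 + (-4.646) = 17.914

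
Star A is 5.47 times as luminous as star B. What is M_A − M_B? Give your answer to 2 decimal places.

M_A − M_B ≈ -1.84

Pogson: ΔM = −2.5 log₁₀(ratio) = −2.5 log₁₀(5.47) = −2.5 × 0.7380 = -1.845
Star A is brighter, so it has the smaller magnitude: the difference is negative.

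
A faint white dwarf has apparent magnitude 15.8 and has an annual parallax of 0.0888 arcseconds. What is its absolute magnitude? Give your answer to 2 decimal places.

d = 1/p = 1/0.0888″ = 11.26 pc
5 log₁₀(d/10 pc) = 5 log₁₀(11.26) − 5 = 0.258
M = m − 5 log₁₀(d/10) = 15.8 − 0.258 = 15.542

M ≈ 15.54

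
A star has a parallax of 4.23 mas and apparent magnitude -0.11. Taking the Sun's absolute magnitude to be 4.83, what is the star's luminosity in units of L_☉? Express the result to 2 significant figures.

L/L_☉ ≈ 53000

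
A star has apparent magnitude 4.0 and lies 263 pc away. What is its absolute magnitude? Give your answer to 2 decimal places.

5 log₁₀(d/10 pc) = 5 log₁₀(263.0) − 5 = 7.100
M = m − 5 log₁₀(d/10) = 4.0 − 7.100 = -3.100

M ≈ -3.10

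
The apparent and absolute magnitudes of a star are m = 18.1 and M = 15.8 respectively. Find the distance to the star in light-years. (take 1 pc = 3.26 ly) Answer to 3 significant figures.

d ≈ 94.0 ly

μ = m − M = 2.300
m − M = 5 log₁₀ d − 5
log₁₀ d = (m − M)/5 + 1 = 1.4600
d = 10^1.4600 = 28.84 pc
= 94.02 ly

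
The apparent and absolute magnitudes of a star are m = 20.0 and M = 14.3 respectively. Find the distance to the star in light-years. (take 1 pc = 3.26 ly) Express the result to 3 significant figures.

Distance modulus: m − M = 20.0 − (14.3) = 5.700
m − M = 5 log₁₀ d − 5
log₁₀ d = (m − M)/5 + 1 = 2.1400
d = 10^2.1400 = 138.0 pc
= 450.0 ly

d ≈ 450 ly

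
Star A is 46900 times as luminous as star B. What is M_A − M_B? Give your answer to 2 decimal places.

M_A − M_B ≈ -11.68

Pogson: ΔM = −2.5 log₁₀(ratio) = −2.5 log₁₀(46900) = −2.5 × 4.6712 = -11.678
Star A is brighter, so it has the smaller magnitude: the difference is negative.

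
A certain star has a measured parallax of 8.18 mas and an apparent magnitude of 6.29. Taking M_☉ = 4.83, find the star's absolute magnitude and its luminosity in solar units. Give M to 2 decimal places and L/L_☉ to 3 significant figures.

d = 1/p = 1000/8.18 mas = 122.2 pc
M = m − 5 log₁₀ d + 5 = 6.29 − 5·2.0872 + 5 = 0.854
M − M_☉ = 0.854 − 4.83 = -3.976
L/L_☉ = 10^(−0.4 × -3.976) = 38.95

M ≈ 0.85; L/L_☉ ≈ 38.9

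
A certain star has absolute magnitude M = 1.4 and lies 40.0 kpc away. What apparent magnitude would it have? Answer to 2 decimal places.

d = 40.0 kpc = 40000 pc
m = M + 5 log₁₀ d − 5 = 1.4 + 5·4.6021 − 5 = 19.410

m ≈ 19.41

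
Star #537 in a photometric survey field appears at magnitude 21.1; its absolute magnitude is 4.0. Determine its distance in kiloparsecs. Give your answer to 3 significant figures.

μ = m − M = 17.100
m − M = 5 log₁₀ d − 5
log₁₀ d = (m − M)/5 + 1 = 4.4200
d = 10^4.4200 = 26300 pc
= 26.30 kpc

d ≈ 26.3 kpc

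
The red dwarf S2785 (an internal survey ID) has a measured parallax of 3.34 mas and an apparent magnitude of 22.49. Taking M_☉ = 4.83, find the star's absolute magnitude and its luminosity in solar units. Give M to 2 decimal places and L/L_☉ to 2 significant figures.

d = 1/p = 1000/3.34 mas = 299.4 pc
M = m − 5 log₁₀ d + 5 = 22.49 − 5·2.4763 + 5 = 15.109
M − M_☉ = 15.109 − 4.83 = 10.279
L/L_☉ = 10^(−0.4 × 10.279) = 7.736×10^-5

M ≈ 15.11; L/L_☉ ≈ 7.7×10^-5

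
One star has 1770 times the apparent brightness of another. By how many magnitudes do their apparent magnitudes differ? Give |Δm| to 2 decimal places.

Pogson: Δm = −2.5 log₁₀(ratio) = −2.5 log₁₀(1770) = −2.5 × 3.2480 = -8.120

|Δm| ≈ 8.12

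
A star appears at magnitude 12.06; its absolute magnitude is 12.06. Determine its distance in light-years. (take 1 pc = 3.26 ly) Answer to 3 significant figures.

d ≈ 32.6 ly

Distance modulus: m − M = 12.06 − (12.06) = 0.000
m − M = 5 log₁₀ d − 5
log₁₀ d = (m − M)/5 + 1 = 1.0000
d = 10^1.0000 = 10.00 pc
= 32.60 ly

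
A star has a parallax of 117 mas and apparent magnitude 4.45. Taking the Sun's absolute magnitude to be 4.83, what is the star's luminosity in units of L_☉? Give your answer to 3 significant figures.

d = 1/p = 1000/117 mas = 8.547 pc
M = m − 5 log₁₀ d + 5 = 4.45 − 5·0.9318 + 5 = 4.791
M − M_☉ = 4.791 − 4.83 = -0.039
L/L_☉ = 10^(−0.4 × -0.039) = 1.037

L/L_☉ ≈ 1.04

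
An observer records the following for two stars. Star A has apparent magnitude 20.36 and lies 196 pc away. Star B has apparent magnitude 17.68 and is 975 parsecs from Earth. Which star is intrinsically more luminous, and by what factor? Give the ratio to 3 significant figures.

Star A: M = m − 5 log₁₀ d + 5 = 20.36 − 5·2.2923 + 5 = 13.899
Star B: M = m − 5 log₁₀ d + 5 = 17.68 − 5·2.9890 + 5 = 7.735
ΔM = M_A − M_B = 13.899 − (7.735) = 6.164; smaller M is more luminous → Star B.
L ratio = 10^(0.4 |ΔM|) = 10^2.465 = 292.1

Star B is more luminous, by a factor of 292.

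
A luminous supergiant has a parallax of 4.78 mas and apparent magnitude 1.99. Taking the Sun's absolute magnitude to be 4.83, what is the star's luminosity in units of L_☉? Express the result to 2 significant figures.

L/L_☉ ≈ 6000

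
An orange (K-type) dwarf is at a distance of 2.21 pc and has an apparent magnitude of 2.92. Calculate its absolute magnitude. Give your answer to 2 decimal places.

5 log₁₀(d/10 pc) = 5 log₁₀(2.210) − 5 = -3.278
M = m − 5 log₁₀(d/10) = 2.92 + 3.278 = 6.198

M ≈ 6.20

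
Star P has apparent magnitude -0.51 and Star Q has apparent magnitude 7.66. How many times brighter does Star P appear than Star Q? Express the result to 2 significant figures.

1900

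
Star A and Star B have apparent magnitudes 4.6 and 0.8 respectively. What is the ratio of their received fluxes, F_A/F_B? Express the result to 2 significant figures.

F_A/F_B ≈ 0.030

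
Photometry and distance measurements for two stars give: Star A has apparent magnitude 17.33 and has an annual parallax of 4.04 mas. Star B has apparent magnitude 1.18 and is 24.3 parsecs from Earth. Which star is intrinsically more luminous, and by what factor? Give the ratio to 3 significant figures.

Star B is more luminous, by a factor of 27800.

Star A: p = 4.04 mas = 4.04×10^-3″ → d = 1/p = 247.5 pc
Star A: M = m − 5 log₁₀ d + 5 = 17.33 − 5·2.3936 + 5 = 10.362
Star B: M = m − 5 log₁₀ d + 5 = 1.18 − 5·1.3856 + 5 = -0.748
ΔM = M_A − M_B = 10.362 − (-0.748) = 11.110; smaller M is more luminous → Star B.
L ratio = 10^(0.4 |ΔM|) = 10^4.444 = 27800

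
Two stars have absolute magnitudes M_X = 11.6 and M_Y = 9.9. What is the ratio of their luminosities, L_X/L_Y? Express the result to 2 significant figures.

L_X/L_Y ≈ 0.21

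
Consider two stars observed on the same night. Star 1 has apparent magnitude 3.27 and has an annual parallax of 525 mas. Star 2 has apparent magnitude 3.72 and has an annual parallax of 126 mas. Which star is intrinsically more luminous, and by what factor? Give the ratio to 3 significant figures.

Star 1: p = 525 mas = 0.525″ → d = 1/p = 1.905 pc
Star 1: M = m − 5 log₁₀ d + 5 = 3.27 − 5·0.2798 + 5 = 6.871
Star 2: p = 126 mas = 0.126″ → d = 1/p = 7.937 pc
Star 2: M = m − 5 log₁₀ d + 5 = 3.72 − 5·0.8996 + 5 = 4.222
ΔM = M_1 − M_2 = 6.871 − (4.222) = 2.649; smaller M is more luminous → Star 2.
L ratio = 10^(0.4 |ΔM|) = 10^1.060 = 11.47

Star 2 is more luminous, by a factor of 11.5.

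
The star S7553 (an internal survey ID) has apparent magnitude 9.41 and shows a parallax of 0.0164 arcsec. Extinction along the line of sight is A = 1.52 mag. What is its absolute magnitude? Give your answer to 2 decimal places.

d = 1/p = 1/0.0164″ = 60.98 pc
5 log₁₀(d/10 pc) = 5 log₁₀(60.98) − 5 = 3.926
M = m − 5 log₁₀(d/10) − A = 9.41 − 3.926 − 1.52 = 3.964

M ≈ 3.96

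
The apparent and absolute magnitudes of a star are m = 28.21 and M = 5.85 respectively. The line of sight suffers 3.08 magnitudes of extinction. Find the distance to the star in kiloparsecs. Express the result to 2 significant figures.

m − M = 5 log₁₀(d/10 pc) + A  ⇒  28.21 − (5.85) − 3.08 = 5 log₁₀(d/10)
19.280 = 5 log₁₀(d/10)
log₁₀ d = (m − M − A)/5 + 1 = 4.8560
d = 10^4.8560 = 71780 pc
= 71.78 kpc

d ≈ 72 kpc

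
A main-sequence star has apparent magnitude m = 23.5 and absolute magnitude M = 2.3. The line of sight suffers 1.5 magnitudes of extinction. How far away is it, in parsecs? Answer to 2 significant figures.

d ≈ 87000 pc

m − M = 5 log₁₀(d/10 pc) + A  ⇒  23.5 − (2.3) − 1.5 = 5 log₁₀(d/10)
19.700 = 5 log₁₀(d/10)
log₁₀ d = (m − M − A)/5 + 1 = 4.9400
d = 10^4.9400 = 87100 pc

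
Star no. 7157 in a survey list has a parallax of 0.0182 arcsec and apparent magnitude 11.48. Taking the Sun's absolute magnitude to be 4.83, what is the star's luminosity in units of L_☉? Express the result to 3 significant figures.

d = 1/p = 1/0.0182″ = 54.95 pc
M = m − 5 log₁₀ d + 5 = 11.48 − 5·1.7399 + 5 = 7.780
M − M_☉ = 7.780 − 4.83 = 2.950
L/L_☉ = 10^(−0.4 × 2.950) = 0.06605

L/L_☉ ≈ 0.0660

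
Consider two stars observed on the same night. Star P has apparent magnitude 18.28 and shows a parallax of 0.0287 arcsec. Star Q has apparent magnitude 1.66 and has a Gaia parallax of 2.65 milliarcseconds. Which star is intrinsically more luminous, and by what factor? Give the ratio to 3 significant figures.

Star P: d = 1/p = 1/0.0287″ = 34.84 pc
Star P: M = m − 5 log₁₀ d + 5 = 18.28 − 5·1.5421 + 5 = 15.569
Star Q: p = 2.65 mas = 2.65×10^-3″ → d = 1/p = 377.4 pc
Star Q: M = m − 5 log₁₀ d + 5 = 1.66 − 5·2.5768 + 5 = -6.224
ΔM = M_P − M_Q = 15.569 − (-6.224) = 21.793; smaller M is more luminous → Star Q.
L ratio = 10^(0.4 |ΔM|) = 10^8.717 = 5.215×10^8

Star Q is more luminous, by a factor of 5.22×10^8.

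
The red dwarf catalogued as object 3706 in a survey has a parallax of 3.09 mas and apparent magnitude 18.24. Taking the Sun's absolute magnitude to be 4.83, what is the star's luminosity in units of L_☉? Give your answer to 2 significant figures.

d = 1/p = 1000/3.09 mas = 323.6 pc
M = m − 5 log₁₀ d + 5 = 18.24 − 5·2.5100 + 5 = 10.690
M − M_☉ = 10.690 − 4.83 = 5.860
L/L_☉ = 10^(−0.4 × 5.860) = 4.530×10^-3

L/L_☉ ≈ 4.5×10^-3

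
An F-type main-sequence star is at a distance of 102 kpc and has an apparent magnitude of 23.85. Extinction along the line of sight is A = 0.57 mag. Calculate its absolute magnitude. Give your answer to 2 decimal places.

M ≈ 3.24

d = 102 kpc = 102000 pc
5 log₁₀(d/10 pc) = 5 log₁₀(102000) − 5 = 20.043
M = m − 5 log₁₀(d/10) − A = 23.85 − 20.043 − 0.57 = 3.237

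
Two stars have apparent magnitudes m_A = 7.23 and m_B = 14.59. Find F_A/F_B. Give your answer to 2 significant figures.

F_A/F_B ≈ 880

Δm = 7.23 − (14.59) = -7.36
Flux ratio = 10^(−0.4 Δm) = 10^(−0.4 × -7.36) = 10^2.944 = 879.0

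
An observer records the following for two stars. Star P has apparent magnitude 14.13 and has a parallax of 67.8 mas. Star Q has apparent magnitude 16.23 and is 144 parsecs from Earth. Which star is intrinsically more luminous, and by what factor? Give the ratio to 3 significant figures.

Star Q is more luminous, by a factor of 13.8.

Star P: p = 67.8 mas = 0.0678″ → d = 1/p = 14.75 pc
Star P: M = m − 5 log₁₀ d + 5 = 14.13 − 5·1.1688 + 5 = 13.286
Star Q: M = m − 5 log₁₀ d + 5 = 16.23 − 5·2.1584 + 5 = 10.438
ΔM = M_P − M_Q = 13.286 − (10.438) = 2.848; smaller M is more luminous → Star Q.
L ratio = 10^(0.4 |ΔM|) = 10^1.139 = 13.78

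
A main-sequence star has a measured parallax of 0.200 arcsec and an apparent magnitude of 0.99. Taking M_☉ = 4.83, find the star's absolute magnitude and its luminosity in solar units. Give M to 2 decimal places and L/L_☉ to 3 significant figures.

M ≈ 2.50; L/L_☉ ≈ 8.59

d = 1/p = 1/0.200″ = 5.000 pc
M = m − 5 log₁₀ d + 5 = 0.99 − 5·0.6990 + 5 = 2.495
M − M_☉ = 2.495 − 4.83 = -2.335
L/L_☉ = 10^(−0.4 × -2.335) = 8.589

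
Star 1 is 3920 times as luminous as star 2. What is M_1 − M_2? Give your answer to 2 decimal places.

M_1 − M_2 ≈ -8.98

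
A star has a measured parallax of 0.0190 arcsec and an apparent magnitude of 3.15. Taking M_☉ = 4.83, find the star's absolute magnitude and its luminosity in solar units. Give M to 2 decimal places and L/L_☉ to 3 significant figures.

M ≈ -0.46; L/L_☉ ≈ 130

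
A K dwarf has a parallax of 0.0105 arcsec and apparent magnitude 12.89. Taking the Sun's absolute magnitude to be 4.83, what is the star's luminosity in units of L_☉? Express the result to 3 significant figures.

L/L_☉ ≈ 0.0542

d = 1/p = 1/0.0105″ = 95.24 pc
M = m − 5 log₁₀ d + 5 = 12.89 − 5·1.9788 + 5 = 7.996
M − M_☉ = 7.996 − 4.83 = 3.166
L/L_☉ = 10^(−0.4 × 3.166) = 0.05415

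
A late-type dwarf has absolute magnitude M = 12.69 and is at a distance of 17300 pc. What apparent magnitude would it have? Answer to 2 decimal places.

m = M + 5 log₁₀ d − 5 = 12.69 + 5·4.2380 − 5 = 28.880

m ≈ 28.88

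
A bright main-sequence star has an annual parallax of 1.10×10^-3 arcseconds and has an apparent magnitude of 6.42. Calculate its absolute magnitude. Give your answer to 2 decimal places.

d = 1/p = 1/1.10×10^-3″ = 909.1 pc
5 log₁₀(d/10 pc) = 5 log₁₀(909.1) − 5 = 9.793
M = m − 5 log₁₀(d/10) = 6.42 − 9.793 = -3.373

M ≈ -3.37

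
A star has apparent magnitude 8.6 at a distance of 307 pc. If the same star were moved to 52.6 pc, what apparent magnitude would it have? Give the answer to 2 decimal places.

Flux ∝ 1/d², so Δm = 5 log₁₀(d₂/d₁) = 5 log₁₀(52.6/307) = -3.831
m₂ = m₁ + Δm = 8.6 + (-3.831) = 4.769

m ≈ 4.77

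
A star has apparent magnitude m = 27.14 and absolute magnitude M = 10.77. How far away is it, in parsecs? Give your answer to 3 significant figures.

μ = m − M = 16.370
m − M = 5 log₁₀ d − 5
log₁₀ d = (m − M)/5 + 1 = 4.2740
d = 10^4.2740 = 18790 pc

d ≈ 18800 pc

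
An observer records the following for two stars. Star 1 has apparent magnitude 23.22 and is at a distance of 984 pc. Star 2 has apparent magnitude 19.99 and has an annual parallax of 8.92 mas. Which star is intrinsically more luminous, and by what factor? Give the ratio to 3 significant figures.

Star 1: M = m − 5 log₁₀ d + 5 = 23.22 − 5·2.9930 + 5 = 13.255
Star 2: p = 8.92 mas = 8.92×10^-3″ → d = 1/p = 112.1 pc
Star 2: M = m − 5 log₁₀ d + 5 = 19.99 − 5·2.0496 + 5 = 14.742
ΔM = M_1 − M_2 = 13.255 − (14.742) = -1.487; smaller M is more luminous → Star 1.
L ratio = 10^(0.4 |ΔM|) = 10^0.595 = 3.933

Star 1 is more luminous, by a factor of 3.93.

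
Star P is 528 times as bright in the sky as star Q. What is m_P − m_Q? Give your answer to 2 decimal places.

Pogson: Δm = −2.5 log₁₀(ratio) = −2.5 log₁₀(528) = −2.5 × 2.7226 = -6.807
Star P is brighter, so it has the smaller magnitude: the difference is negative.

m_P − m_Q ≈ -6.81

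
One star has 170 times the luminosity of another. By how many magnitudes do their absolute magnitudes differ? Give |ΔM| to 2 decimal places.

|ΔM| ≈ 5.58

Pogson: ΔM = −2.5 log₁₀(ratio) = −2.5 log₁₀(170) = −2.5 × 2.2304 = -5.576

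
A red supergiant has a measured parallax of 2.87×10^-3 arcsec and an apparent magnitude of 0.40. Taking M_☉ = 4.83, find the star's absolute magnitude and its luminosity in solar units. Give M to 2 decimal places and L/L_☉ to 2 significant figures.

d = 1/p = 1/2.87×10^-3″ = 348.4 pc
M = m − 5 log₁₀ d + 5 = 0.40 − 5·2.5421 + 5 = -7.311
M − M_☉ = -7.311 − 4.83 = -12.141
L/L_☉ = 10^(−0.4 × -12.141) = 71820

M ≈ -7.31; L/L_☉ ≈ 72000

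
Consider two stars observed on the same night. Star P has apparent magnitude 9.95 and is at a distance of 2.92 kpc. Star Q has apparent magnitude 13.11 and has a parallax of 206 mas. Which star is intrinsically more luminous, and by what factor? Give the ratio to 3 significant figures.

Star P is more luminous, by a factor of 6.65×10^6.

Star P: d = 2.92 kpc = 2920 pc
Star P: M = m − 5 log₁₀ d + 5 = 9.95 − 5·3.4654 + 5 = -2.377
Star Q: p = 206 mas = 0.206″ → d = 1/p = 4.854 pc
Star Q: M = m − 5 log₁₀ d + 5 = 13.11 − 5·0.6861 + 5 = 14.679
ΔM = M_P − M_Q = -2.377 − (14.679) = -17.056; smaller M is more luminous → Star P.
L ratio = 10^(0.4 |ΔM|) = 10^6.823 = 6.645×10^6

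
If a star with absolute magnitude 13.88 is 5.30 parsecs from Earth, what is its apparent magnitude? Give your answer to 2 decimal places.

m = M + 5 log₁₀ d − 5 = 13.88 + 5·0.7243 − 5 = 12.501

m ≈ 12.50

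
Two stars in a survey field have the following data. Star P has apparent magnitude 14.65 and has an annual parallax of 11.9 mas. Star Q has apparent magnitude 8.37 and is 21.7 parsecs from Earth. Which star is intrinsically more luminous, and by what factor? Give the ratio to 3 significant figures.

Star P: p = 11.9 mas = 0.0119″ → d = 1/p = 84.03 pc
Star P: M = m − 5 log₁₀ d + 5 = 14.65 − 5·1.9245 + 5 = 10.028
Star Q: M = m − 5 log₁₀ d + 5 = 8.37 − 5·1.3365 + 5 = 6.688
ΔM = M_P − M_Q = 10.028 − (6.688) = 3.340; smaller M is more luminous → Star Q.
L ratio = 10^(0.4 |ΔM|) = 10^1.336 = 21.68

Star Q is more luminous, by a factor of 21.7.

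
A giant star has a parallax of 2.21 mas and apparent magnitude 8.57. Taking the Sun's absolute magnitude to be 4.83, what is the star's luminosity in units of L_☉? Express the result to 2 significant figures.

d = 1/p = 1000/2.21 mas = 452.5 pc
M = m − 5 log₁₀ d + 5 = 8.57 − 5·2.6556 + 5 = 0.292
M − M_☉ = 0.292 − 4.83 = -4.538
L/L_☉ = 10^(−0.4 × -4.538) = 65.35

L/L_☉ ≈ 65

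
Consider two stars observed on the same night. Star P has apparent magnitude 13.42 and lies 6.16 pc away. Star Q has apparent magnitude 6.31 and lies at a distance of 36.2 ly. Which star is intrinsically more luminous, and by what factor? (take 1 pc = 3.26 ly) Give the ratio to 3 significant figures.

Star Q is more luminous, by a factor of 2270.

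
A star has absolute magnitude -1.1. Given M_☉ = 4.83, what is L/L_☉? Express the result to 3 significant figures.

L/L_☉ ≈ 236

M − M_☉ = -1.1 − 4.83 = -5.930
L/L_☉ = 10^(−0.4 (M − M_☉)) = 10^2.372 = 235.5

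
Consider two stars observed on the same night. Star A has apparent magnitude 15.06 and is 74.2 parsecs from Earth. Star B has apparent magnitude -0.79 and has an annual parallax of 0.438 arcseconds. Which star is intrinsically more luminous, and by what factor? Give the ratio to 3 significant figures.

Star A: M = m − 5 log₁₀ d + 5 = 15.06 − 5·1.8704 + 5 = 10.708
Star B: d = 1/p = 1/0.438″ = 2.283 pc
Star B: M = m − 5 log₁₀ d + 5 = -0.79 − 5·0.3585 + 5 = 2.417
ΔM = M_A − M_B = 10.708 − (2.417) = 8.291; smaller M is more luminous → Star B.
L ratio = 10^(0.4 |ΔM|) = 10^3.316 = 2071

Star B is more luminous, by a factor of 2070.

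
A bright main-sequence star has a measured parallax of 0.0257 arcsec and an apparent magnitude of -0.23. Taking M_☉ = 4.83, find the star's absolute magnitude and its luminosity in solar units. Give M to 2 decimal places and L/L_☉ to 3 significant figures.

M ≈ -3.18; L/L_☉ ≈ 1600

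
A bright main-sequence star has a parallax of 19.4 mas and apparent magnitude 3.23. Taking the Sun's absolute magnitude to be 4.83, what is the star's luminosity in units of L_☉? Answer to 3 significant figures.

L/L_☉ ≈ 116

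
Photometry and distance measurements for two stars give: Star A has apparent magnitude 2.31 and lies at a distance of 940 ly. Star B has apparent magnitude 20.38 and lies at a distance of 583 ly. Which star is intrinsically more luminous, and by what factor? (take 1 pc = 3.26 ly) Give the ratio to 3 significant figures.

Star A: d = 940 ly / 3.26 = 288.3 pc
Star A: M = m − 5 log₁₀ d + 5 = 2.31 − 5·2.4599 + 5 = -4.990
Star B: d = 583 ly / 3.26 = 178.8 pc
Star B: M = m − 5 log₁₀ d + 5 = 20.38 − 5·2.2525 + 5 = 14.118
ΔM = M_A − M_B = -4.990 − (14.118) = -19.107; smaller M is more luminous → Star A.
L ratio = 10^(0.4 |ΔM|) = 10^7.643 = 4.395×10^7

Star A is more luminous, by a factor of 4.39×10^7.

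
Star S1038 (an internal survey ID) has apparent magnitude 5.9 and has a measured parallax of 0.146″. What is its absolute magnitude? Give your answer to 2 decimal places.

M ≈ 6.72

d = 1/p = 1/0.146″ = 6.849 pc
5 log₁₀(d/10 pc) = 5 log₁₀(6.849) − 5 = -0.822
M = m − 5 log₁₀(d/10) = 5.9 + 0.822 = 6.722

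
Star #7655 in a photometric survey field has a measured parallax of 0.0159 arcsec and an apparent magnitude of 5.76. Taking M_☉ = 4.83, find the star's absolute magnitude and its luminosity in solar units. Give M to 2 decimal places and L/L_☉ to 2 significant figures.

M ≈ 1.77; L/L_☉ ≈ 17

d = 1/p = 1/0.0159″ = 62.89 pc
M = m − 5 log₁₀ d + 5 = 5.76 − 5·1.7986 + 5 = 1.767
M − M_☉ = 1.767 − 4.83 = -3.063
L/L_☉ = 10^(−0.4 × -3.063) = 16.80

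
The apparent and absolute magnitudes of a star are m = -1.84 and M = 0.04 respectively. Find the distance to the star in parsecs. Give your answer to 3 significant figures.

d ≈ 4.21 pc

μ = m − M = -1.880
m − M = 5 log₁₀ d − 5
log₁₀ d = (m − M)/5 + 1 = 0.6240
d = 10^0.6240 = 4.207 pc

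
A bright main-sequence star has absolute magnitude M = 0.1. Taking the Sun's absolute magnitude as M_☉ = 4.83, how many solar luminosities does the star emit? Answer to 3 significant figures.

M − M_☉ = 0.1 − 4.83 = -4.730
L/L_☉ = 10^(−0.4 (M − M_☉)) = 10^1.892 = 77.98

L/L_☉ ≈ 78.0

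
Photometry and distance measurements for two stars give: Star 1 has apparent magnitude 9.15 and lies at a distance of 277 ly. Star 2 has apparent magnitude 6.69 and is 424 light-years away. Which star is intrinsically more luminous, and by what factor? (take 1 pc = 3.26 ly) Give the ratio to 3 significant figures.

Star 2 is more luminous, by a factor of 22.6.

Star 1: d = 277 ly / 3.26 = 84.97 pc
Star 1: M = m − 5 log₁₀ d + 5 = 9.15 − 5·1.9293 + 5 = 4.504
Star 2: d = 424 ly / 3.26 = 130.1 pc
Star 2: M = m − 5 log₁₀ d + 5 = 6.69 − 5·2.1141 + 5 = 1.119
ΔM = M_1 − M_2 = 4.504 − (1.119) = 3.384; smaller M is more luminous → Star 2.
L ratio = 10^(0.4 |ΔM|) = 10^1.354 = 22.58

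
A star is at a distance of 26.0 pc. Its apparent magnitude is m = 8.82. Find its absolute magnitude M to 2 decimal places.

M ≈ 6.75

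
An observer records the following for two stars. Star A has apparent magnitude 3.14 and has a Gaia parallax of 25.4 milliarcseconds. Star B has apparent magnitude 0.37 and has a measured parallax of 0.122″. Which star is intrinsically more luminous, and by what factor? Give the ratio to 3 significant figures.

Star A: p = 25.4 mas = 0.0254″ → d = 1/p = 39.37 pc
Star A: M = m − 5 log₁₀ d + 5 = 3.14 − 5·1.5952 + 5 = 0.164
Star B: d = 1/p = 1/0.122″ = 8.197 pc
Star B: M = m − 5 log₁₀ d + 5 = 0.37 − 5·0.9136 + 5 = 0.802
ΔM = M_A − M_B = 0.164 − (0.802) = -0.638; smaller M is more luminous → Star A.
L ratio = 10^(0.4 |ΔM|) = 10^0.255 = 1.799

Star A is more luminous, by a factor of 1.80.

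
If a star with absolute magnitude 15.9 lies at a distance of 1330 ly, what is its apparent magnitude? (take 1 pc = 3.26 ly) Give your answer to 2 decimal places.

m ≈ 23.95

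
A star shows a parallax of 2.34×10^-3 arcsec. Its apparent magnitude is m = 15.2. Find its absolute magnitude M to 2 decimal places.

d = 1/p = 1/2.34×10^-3″ = 427.4 pc
5 log₁₀(d/10 pc) = 5 log₁₀(427.4) − 5 = 8.154
M = m − 5 log₁₀(d/10) = 15.2 − 8.154 = 7.046

M ≈ 7.05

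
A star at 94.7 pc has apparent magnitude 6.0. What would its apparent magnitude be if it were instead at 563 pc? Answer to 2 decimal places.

Flux ∝ 1/d², so Δm = 5 log₁₀(d₂/d₁) = 5 log₁₀(563/94.7) = 3.871
m₂ = m₁ + Δm = 6.0 + (3.871) = 9.871

m ≈ 9.87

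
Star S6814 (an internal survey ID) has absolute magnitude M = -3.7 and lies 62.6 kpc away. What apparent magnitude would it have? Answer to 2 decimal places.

d = 62.6 kpc = 62600 pc
m = M + 5 log₁₀ d − 5 = -3.7 + 5·4.7966 − 5 = 15.283

m ≈ 15.28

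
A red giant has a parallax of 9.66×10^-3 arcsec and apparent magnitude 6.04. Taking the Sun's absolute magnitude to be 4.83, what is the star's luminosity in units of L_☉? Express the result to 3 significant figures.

d = 1/p = 1/9.66×10^-3″ = 103.5 pc
M = m − 5 log₁₀ d + 5 = 6.04 − 5·2.0150 + 5 = 0.965
M − M_☉ = 0.965 − 4.83 = -3.865
L/L_☉ = 10^(−0.4 × -3.865) = 35.16

L/L_☉ ≈ 35.2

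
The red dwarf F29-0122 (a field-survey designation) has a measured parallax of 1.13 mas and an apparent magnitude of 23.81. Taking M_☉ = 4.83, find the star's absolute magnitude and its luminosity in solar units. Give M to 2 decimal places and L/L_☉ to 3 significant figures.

M ≈ 14.08; L/L_☉ ≈ 2.00×10^-4

d = 1/p = 1000/1.13 mas = 885.0 pc
M = m − 5 log₁₀ d + 5 = 23.81 − 5·2.9469 + 5 = 14.075
M − M_☉ = 14.075 − 4.83 = 9.245
L/L_☉ = 10^(−0.4 × 9.245) = 2.004×10^-4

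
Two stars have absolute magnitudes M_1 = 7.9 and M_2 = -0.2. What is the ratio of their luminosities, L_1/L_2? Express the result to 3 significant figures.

L_1/L_2 ≈ 5.75×10^-4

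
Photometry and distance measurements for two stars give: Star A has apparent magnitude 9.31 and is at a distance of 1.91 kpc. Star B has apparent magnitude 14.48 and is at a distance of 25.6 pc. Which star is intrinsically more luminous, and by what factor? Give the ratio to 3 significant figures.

Star A is more luminous, by a factor of 651000.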